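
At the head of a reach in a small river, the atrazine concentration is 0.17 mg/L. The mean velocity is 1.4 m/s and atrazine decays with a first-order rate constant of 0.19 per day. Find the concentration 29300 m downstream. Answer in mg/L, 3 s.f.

0.162 mg/L

Travel time t = 29300 m / 1.4 m/s = 2.93e+04/1.4 = 2.093e+04 s = 0.2422 d.
First-order decay: C = 0.17·exp(−0.19·0.2422) = 0.17·0.955 = 0.1624 mg/L.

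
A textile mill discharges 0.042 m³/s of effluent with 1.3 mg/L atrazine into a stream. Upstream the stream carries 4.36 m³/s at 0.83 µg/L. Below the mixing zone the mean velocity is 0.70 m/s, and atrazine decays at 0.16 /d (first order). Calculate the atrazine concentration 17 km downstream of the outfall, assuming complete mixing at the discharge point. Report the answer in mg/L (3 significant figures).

0.0126 mg/L

0.83 µg/L = 0.00083 mg/L.
After complete mixing, C₀ = (0.042·1.3 + 4.36·0.00083) / 4.402 = 0.01323 mg/L.
Travel time t = 1.7e+04 m / 0.70 m/s = 2.429e+04 s = 0.2811 d.
C = 0.01323·exp(−0.16·0.2811) = 0.01323·0.956 = 0.01264 mg/L.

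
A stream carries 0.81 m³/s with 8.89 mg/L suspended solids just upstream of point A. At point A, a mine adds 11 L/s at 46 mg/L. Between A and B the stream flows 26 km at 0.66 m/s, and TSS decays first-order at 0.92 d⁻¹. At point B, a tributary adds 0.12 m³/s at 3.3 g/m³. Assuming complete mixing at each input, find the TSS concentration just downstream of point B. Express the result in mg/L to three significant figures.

5.80 mg/L

11 L/s = 0.011 m³/s.
After input A: C = (0.81·8.89 + 0.011·46) / 0.821 = 9.387 mg/L.
Over the 26 km reach to input B (t = 3.939e+04 s = 0.4559 d), decay gives C = 9.387·exp(−0.92·0.4559) = 6.171 mg/L.
After input B: C = (0.821·6.171 + 0.12·3.3) / 0.941 = 5.805 mg/L.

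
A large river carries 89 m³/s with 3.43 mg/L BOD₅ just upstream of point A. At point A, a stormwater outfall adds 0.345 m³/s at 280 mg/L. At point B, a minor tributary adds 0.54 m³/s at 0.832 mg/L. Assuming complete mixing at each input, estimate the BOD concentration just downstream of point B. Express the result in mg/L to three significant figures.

4.48 mg/L

After input A: C = (89·3.43 + 0.345·280) / 89.34 = 4.498 mg/L.
After input B: C = (89.34·4.498 + 0.54·0.832) / 89.89 = 4.476 mg/L.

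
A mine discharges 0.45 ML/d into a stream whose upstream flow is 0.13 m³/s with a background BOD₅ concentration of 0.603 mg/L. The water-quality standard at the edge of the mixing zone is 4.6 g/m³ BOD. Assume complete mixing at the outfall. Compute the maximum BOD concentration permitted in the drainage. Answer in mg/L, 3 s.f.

0.45 ML/d = 0.005208 m³/s.
Mass balance: 4.6·0.1352 = 0.005208·Cₑ + 0.13·0.603.
Cₑ = (0.622 − 0.07839) / 0.005208 = 104.4 mg/L.

104 mg/L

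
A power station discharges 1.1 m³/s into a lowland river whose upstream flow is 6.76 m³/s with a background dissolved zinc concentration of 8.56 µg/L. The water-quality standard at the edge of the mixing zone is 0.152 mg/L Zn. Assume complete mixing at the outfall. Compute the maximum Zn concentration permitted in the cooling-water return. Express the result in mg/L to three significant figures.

1.03 mg/L

8.56 µg/L = 0.00856 mg/L.
Mass balance: 0.152·7.86 = 1.1·Cₑ + 6.76·0.00856.
Cₑ = (1.195 − 0.05787) / 1.1 = 1.034 mg/L.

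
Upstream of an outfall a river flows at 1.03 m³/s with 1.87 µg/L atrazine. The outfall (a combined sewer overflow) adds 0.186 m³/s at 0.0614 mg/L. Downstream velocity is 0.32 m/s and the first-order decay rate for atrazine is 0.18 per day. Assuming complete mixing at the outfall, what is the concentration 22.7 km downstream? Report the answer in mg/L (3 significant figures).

0.00947 mg/L

1.87 µg/L = 0.00187 mg/L.
After complete mixing, C₀ = (0.186·0.0614 + 1.03·0.00187) / 1.216 = 0.01098 mg/L.
Travel time t = 2.27e+04 m / 0.32 m/s = 7.094e+04 s = 0.821 d.
C = 0.01098·exp(−0.18·0.821) = 0.01098·0.8626 = 0.009468 mg/L.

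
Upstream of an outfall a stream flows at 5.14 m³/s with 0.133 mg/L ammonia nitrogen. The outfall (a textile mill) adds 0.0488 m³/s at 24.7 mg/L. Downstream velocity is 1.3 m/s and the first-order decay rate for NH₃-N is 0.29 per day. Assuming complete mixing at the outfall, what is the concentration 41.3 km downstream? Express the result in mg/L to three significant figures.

After complete mixing, C₀ = (0.0488·24.7 + 5.14·0.133) / 5.189 = 0.364 mg/L.
Travel time t = 4.13e+04 m / 1.3 m/s = 3.177e+04 s = 0.3677 d.
C = 0.364·exp(−0.29·0.3677) = 0.364·0.8989 = 0.3272 mg/L.

0.327 mg/L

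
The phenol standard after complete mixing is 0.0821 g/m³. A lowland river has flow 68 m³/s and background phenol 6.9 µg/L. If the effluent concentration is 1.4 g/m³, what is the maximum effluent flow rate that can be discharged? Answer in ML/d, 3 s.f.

335 ML/d

6.9 µg/L = 0.0069 mg/L.
Mass balance at complete mixing: C_std·(Q_w + Q_r) = Q_w·C_e + Q_r·C_b.
Rearranging, Q_w = Q_r·(C_std − C_b)/(C_e − C_std) = 68·(0.0821 − 0.0069) / (1.4 − 0.0821) = 3.88 m³/s.
= 335.2 ML/d.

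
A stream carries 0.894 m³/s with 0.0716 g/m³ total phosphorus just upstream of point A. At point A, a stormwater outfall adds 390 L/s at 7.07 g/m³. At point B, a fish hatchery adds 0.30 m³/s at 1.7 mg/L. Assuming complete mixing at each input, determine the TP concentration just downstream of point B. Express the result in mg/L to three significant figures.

390 L/s = 0.39 m³/s.
After input A: C = (0.894·0.0716 + 0.39·7.07) / 1.284 = 2.197 mg/L.
After input B: C = (1.284·2.197 + 0.3·1.7) / 1.584 = 2.103 mg/L.

2.10 mg/L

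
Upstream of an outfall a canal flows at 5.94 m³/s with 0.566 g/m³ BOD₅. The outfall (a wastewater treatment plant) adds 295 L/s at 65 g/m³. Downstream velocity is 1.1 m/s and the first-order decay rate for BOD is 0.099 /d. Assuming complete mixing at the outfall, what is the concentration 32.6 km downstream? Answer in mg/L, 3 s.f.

295 L/s = 0.295 m³/s.
After complete mixing, C₀ = (0.295·65 + 5.94·0.566) / 6.235 = 3.615 mg/L.
Travel time t = 3.26e+04 m / 1.1 m/s = 2.964e+04 s = 0.343 d.
C = 3.615·exp(−0.099·0.343) = 3.615·0.9666 = 3.494 mg/L.

3.49 mg/L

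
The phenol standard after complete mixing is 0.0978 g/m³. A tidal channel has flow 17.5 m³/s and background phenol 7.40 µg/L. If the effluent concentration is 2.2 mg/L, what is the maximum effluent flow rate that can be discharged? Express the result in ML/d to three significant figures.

7.40 µg/L = 0.0074 mg/L.
Mass balance at complete mixing: C_std·(Q_w + Q_r) = Q_w·C_e + Q_r·C_b.
Rearranging, Q_w = Q_r·(C_std − C_b)/(C_e − C_std) = 17.5·(0.0978 − 0.0074) / (2.2 − 0.0978) = 0.7525 m³/s.
= 65.02 ML/d.

65.0 ML/d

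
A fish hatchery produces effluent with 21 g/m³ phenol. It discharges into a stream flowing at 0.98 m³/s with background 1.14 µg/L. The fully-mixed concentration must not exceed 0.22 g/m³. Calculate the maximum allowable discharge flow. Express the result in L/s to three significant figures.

1.14 µg/L = 0.00114 mg/L.
Mass balance at complete mixing: C_std·(Q_w + Q_r) = Q_w·C_e + Q_r·C_b.
Rearranging, Q_w = Q_r·(C_std − C_b)/(C_e − C_std) = 0.98·(0.22 − 0.00114) / (21 − 0.22) = 0.01032 m³/s.
= 10.32 L/s.

10.3 L/s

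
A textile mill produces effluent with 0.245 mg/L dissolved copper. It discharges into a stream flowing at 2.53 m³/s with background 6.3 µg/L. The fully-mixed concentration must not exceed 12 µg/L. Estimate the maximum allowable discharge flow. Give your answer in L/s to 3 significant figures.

61.9 L/s

6.3 µg/L = 0.0063 mg/L.
12 µg/L = 0.012 mg/L.
Mass balance at complete mixing: C_std·(Q_w + Q_r) = Q_w·C_e + Q_r·C_b.
Rearranging, Q_w = Q_r·(C_std − C_b)/(C_e − C_std) = 2.53·(0.012 − 0.0063) / (0.245 − 0.012) = 0.06189 m³/s.
= 61.89 L/s.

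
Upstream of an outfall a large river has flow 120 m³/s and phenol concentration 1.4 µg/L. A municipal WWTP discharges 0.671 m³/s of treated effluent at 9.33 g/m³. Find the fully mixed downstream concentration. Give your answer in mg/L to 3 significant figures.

0.0533 mg/L

1.4 µg/L = 0.0014 mg/L.
Flow-weighted mixing gives C = (0.671·9.33 + 120·0.0014) / (0.671 + 120) = 6.428/120.7 = 0.05327 mg/L.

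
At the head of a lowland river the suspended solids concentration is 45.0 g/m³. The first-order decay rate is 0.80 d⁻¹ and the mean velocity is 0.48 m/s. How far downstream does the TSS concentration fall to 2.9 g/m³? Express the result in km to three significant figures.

From C = C₀·e^(−kt), t = ln(C₀/C)/k = ln(45.0/2.9)/0.80 = 2.742/0.80 = 3.427 d.
Distance = v·t = 0.48 m/s × 2.961e+05 s = 1.421e+05 m = 142.1 km.

142 km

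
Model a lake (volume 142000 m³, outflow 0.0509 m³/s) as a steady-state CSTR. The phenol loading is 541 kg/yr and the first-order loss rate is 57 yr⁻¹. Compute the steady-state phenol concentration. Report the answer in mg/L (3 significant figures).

0.0558 mg/L

Outflow Q = 0.0509 m³/s × 3.156e+07 s/yr = 1.606e+06 m³/yr.
Steady-state CSTR mass balance: W = Q·C + k·V·C, so C = W/(Q + kV).
Q + kV = 1.606e+06 + 57·142000 = 9.7e+06 m³/yr.
C = 541/9.7e+06 = 5.577e-05 kg/m³ = 0.05577 mg/L.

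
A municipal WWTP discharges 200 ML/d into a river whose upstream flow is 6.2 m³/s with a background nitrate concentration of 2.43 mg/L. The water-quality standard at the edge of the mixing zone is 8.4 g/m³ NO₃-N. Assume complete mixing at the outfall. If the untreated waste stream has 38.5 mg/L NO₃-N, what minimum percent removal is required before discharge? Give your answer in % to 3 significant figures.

36.6 %

200 ML/d = 2.315 m³/s.
Mass balance: 8.4·8.515 = 2.315·Cₑ + 6.2·2.43.
Cₑ = (71.52 − 15.07) / 2.315 = 24.39 mg/L.
Required removal = 1 − 24.39/38.5 = 36.65 %.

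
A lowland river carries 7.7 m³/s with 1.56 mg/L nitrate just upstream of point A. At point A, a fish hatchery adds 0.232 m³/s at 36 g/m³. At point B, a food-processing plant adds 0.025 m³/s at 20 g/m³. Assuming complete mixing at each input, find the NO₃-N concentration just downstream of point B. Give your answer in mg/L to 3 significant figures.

After input A: C = (7.7·1.56 + 0.232·36) / 7.932 = 2.567 mg/L.
After input B: C = (7.932·2.567 + 0.025·20) / 7.957 = 2.622 mg/L.

2.62 mg/L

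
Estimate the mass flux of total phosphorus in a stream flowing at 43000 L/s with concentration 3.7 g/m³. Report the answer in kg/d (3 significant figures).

43000 L/s = 43 m³/s.
Mass flux = Q·C = 43 m³/s × 3.7 g/m³ = 159.1 g/s.
= 159.1 g/s × 86.4 = 1.375e+04 kg/d.

13700 kg/d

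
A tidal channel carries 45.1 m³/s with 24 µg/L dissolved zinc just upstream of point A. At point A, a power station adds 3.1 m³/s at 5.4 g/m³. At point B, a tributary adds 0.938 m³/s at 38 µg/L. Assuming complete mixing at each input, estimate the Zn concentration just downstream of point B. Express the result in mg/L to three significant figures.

0.363 mg/L

24 µg/L = 0.024 mg/L.
After input A: C = (45.1·0.024 + 3.1·5.4) / 48.2 = 0.3698 mg/L.
38 µg/L = 0.038 mg/L.
After input B: C = (48.2·0.3698 + 0.938·0.038) / 49.14 = 0.3634 mg/L.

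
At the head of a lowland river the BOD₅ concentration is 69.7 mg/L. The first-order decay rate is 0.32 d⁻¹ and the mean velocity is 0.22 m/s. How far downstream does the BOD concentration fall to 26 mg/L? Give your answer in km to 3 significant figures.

58.6 km

From C = C₀·e^(−kt), t = ln(C₀/C)/k = ln(69.7/26)/0.32 = 0.9861/0.32 = 3.082 d.
Distance = v·t = 0.22 m/s × 2.662e+05 s = 5.857e+04 m = 58.57 km.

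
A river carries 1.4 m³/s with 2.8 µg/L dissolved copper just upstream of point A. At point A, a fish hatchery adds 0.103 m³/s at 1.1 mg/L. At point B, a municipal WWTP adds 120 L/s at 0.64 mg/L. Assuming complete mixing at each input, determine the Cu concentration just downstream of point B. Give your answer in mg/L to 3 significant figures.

0.120 mg/L

2.8 µg/L = 0.0028 mg/L.
After input A: C = (1.4·0.0028 + 0.103·1.1) / 1.503 = 0.07799 mg/L.
120 L/s = 0.12 m³/s.
After input B: C = (1.503·0.07799 + 0.12·0.64) / 1.623 = 0.1195 mg/L.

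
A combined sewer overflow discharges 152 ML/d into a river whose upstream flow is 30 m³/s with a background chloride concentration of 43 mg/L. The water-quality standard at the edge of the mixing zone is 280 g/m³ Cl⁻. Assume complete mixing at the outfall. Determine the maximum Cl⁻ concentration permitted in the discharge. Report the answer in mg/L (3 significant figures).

4320 mg/L

152 ML/d = 1.759 m³/s.
Mass balance: 280·31.76 = 1.759·Cₑ + 30·43.
Cₑ = (8893 − 1290) / 1.759 = 4321 mg/L.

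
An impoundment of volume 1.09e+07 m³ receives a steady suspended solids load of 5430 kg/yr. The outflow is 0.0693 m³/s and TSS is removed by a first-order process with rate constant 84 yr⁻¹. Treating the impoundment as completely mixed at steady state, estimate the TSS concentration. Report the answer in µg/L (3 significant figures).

Outflow Q = 0.0693 m³/s × 3.156e+07 s/yr = 2.187e+06 m³/yr.
Steady-state CSTR mass balance: W = Q·C + k·V·C, so C = W/(Q + kV).
Q + kV = 2.187e+06 + 84·1.09e+07 = 9.178e+08 m³/yr.
C = 5430/9.178e+08 = 5.916e-06 kg/m³ = 0.005916 mg/L = 5.916 µg/L.

5.92 µg/L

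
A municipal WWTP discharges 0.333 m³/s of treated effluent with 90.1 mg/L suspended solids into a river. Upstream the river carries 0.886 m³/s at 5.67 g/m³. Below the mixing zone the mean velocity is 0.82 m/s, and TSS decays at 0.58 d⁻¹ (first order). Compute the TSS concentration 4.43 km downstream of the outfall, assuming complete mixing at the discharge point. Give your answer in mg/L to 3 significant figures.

After complete mixing, C₀ = (0.333·90.1 + 0.886·5.67) / 1.219 = 28.73 mg/L.
Travel time t = 4430 m / 0.82 m/s = 5402 s = 0.06253 d.
C = 28.73·exp(−0.58·0.06253) = 28.73·0.9644 = 27.71 mg/L.

27.7 mg/L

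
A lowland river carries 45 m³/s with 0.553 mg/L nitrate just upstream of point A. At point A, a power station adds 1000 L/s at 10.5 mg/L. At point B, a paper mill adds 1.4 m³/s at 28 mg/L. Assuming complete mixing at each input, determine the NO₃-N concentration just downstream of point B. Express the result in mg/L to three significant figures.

1000 L/s = 1 m³/s.
After input A: C = (45·0.553 + 1·10.5) / 46 = 0.7692 mg/L.
After input B: C = (46·0.7692 + 1.4·28) / 47.4 = 1.574 mg/L.

1.57 mg/L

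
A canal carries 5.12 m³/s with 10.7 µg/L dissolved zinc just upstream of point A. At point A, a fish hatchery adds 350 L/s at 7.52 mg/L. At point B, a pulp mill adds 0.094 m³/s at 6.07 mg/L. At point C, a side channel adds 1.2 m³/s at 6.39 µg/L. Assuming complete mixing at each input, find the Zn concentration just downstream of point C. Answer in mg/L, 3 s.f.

0.483 mg/L

10.7 µg/L = 0.0107 mg/L.
350 L/s = 0.35 m³/s.
After input A: C = (5.12·0.0107 + 0.35·7.52) / 5.47 = 0.4912 mg/L.
After input B: C = (5.47·0.4912 + 0.094·6.07) / 5.564 = 0.5854 mg/L.
6.39 µg/L = 0.00639 mg/L.
After input C: C = (5.564·0.5854 + 1.2·0.00639) / 6.764 = 0.4827 mg/L.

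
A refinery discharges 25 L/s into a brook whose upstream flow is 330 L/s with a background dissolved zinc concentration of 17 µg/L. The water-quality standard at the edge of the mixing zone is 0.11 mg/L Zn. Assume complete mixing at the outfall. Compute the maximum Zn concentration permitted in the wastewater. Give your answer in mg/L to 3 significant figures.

25 L/s = 0.025 m³/s.
330 L/s = 0.33 m³/s.
17 µg/L = 0.017 mg/L.
Mass balance: 0.11·0.355 = 0.025·Cₑ + 0.33·0.017.
Cₑ = (0.03905 − 0.00561) / 0.025 = 1.338 mg/L.

1.34 mg/L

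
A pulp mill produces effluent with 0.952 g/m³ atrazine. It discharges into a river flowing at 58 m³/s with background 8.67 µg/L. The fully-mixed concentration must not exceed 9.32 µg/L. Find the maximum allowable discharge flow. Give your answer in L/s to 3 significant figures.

40.0 L/s

8.67 µg/L = 0.00867 mg/L.
9.32 µg/L = 0.00932 mg/L.
Mass balance at complete mixing: C_std·(Q_w + Q_r) = Q_w·C_e + Q_r·C_b.
Rearranging, Q_w = Q_r·(C_std − C_b)/(C_e − C_std) = 58·(0.00932 − 0.00867) / (0.952 − 0.00932) = 0.03999 m³/s.
= 39.99 L/s.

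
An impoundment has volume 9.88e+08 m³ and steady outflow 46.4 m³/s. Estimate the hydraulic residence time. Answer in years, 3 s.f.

Q = 46.4 m³/s × 3.156e+07 s/yr = 1.464e+09 m³/yr.
Hydraulic residence time τ = V/Q = 9.88e+08/1.464e+09 = 0.6747 yr.

0.675 yr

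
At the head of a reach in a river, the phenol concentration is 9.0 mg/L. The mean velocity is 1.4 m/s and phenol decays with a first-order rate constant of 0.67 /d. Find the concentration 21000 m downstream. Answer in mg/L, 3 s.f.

8.01 mg/L

Travel time t = 21000 m / 1.4 m/s = 2.1e+04/1.4 = 1.5e+04 s = 0.1736 d.
First-order decay: C = 9.0·exp(−0.67·0.1736) = 9.0·0.8902 = 8.012 mg/L.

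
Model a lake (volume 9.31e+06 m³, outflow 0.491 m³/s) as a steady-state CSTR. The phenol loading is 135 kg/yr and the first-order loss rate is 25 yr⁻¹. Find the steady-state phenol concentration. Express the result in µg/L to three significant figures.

0.544 µg/L

Outflow Q = 0.491 m³/s × 3.156e+07 s/yr = 1.549e+07 m³/yr.
Steady-state CSTR mass balance: W = Q·C + k·V·C, so C = W/(Q + kV).
Q + kV = 1.549e+07 + 25·9.31e+06 = 2.482e+08 m³/yr.
C = 135/2.482e+08 = 5.438e-07 kg/m³ = 0.0005438 mg/L = 0.5438 µg/L.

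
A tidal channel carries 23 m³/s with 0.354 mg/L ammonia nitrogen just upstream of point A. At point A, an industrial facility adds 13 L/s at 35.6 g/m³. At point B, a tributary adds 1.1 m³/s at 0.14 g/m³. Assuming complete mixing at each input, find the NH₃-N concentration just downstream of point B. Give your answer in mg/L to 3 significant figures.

0.363 mg/L

13 L/s = 0.013 m³/s.
After input A: C = (23·0.354 + 0.013·35.6) / 23.01 = 0.3739 mg/L.
After input B: C = (23.01·0.3739 + 1.1·0.14) / 24.11 = 0.3632 mg/L.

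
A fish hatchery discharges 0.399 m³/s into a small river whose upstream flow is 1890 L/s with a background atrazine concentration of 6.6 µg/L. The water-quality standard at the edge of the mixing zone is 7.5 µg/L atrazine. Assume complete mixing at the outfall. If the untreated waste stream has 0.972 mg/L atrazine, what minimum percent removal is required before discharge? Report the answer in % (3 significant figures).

1890 L/s = 1.89 m³/s.
6.6 µg/L = 0.0066 mg/L.
7.5 µg/L = 0.0075 mg/L.
Mass balance: 0.0075·2.289 = 0.399·Cₑ + 1.89·0.0066.
Cₑ = (0.01717 − 0.01247) / 0.399 = 0.01176 mg/L.
Required removal = 1 − 0.01176/0.972 = 98.79 %.

98.8 %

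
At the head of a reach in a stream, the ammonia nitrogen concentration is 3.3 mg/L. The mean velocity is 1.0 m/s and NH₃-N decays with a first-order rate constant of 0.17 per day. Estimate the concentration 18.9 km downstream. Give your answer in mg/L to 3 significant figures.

Travel time t = 18.9 km / 1.0 m/s = 1.89e+04/1.0 = 1.89e+04 s = 0.2188 d.
First-order decay: C = 3.3·exp(−0.17·0.2188) = 3.3·0.9635 = 3.18 mg/L.

3.18 mg/L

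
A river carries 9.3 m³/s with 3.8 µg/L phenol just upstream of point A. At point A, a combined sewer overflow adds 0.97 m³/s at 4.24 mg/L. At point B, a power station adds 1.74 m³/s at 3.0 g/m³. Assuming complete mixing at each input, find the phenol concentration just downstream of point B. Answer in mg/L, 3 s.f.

3.8 µg/L = 0.0038 mg/L.
After input A: C = (9.3·0.0038 + 0.97·4.24) / 10.27 = 0.4039 mg/L.
After input B: C = (10.27·0.4039 + 1.74·3) / 12.01 = 0.78 mg/L.

0.780 mg/L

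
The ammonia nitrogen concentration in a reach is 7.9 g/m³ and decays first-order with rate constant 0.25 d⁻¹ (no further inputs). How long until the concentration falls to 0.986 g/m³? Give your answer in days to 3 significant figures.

t = ln(C₀/C)/k = ln(7.9/0.986)/0.25 = 2.081/0.25 = 8.324 d.

8.32 d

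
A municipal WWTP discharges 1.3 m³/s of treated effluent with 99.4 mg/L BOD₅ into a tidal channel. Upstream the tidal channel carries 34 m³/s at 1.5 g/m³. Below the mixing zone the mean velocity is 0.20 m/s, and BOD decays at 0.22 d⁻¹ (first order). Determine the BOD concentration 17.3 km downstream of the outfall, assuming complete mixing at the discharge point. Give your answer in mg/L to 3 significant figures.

After complete mixing, C₀ = (1.3·99.4 + 34·1.5) / 35.3 = 5.105 mg/L.
Travel time t = 1.73e+04 m / 0.20 m/s = 8.65e+04 s = 1.001 d.
C = 5.105·exp(−0.22·1.001) = 5.105·0.8023 = 4.096 mg/L.

4.10 mg/L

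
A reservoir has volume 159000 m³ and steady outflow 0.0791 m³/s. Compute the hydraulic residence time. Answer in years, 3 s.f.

Q = 0.0791 m³/s × 3.156e+07 s/yr = 2.496e+06 m³/yr.
Hydraulic residence time τ = V/Q = 159000/2.496e+06 = 0.0637 yr.

0.0637 yr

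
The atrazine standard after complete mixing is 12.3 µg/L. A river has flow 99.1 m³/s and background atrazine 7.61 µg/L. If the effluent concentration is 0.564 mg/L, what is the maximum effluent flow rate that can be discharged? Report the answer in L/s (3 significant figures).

842 L/s

7.61 µg/L = 0.00761 mg/L.
12.3 µg/L = 0.0123 mg/L.
Mass balance at complete mixing: C_std·(Q_w + Q_r) = Q_w·C_e + Q_r·C_b.
Rearranging, Q_w = Q_r·(C_std − C_b)/(C_e − C_std) = 99.1·(0.0123 − 0.00761) / (0.564 − 0.0123) = 0.8424 m³/s.
= 842.4 L/s.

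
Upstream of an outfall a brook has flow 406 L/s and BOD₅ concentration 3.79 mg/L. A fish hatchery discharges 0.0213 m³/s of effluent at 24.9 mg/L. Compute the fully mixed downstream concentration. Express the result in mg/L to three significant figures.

406 L/s = 0.406 m³/s.
By mass balance at complete mixing, C = (0.0213·24.9 + 0.406·3.79) / (0.0213 + 0.406) = 2.069/0.4273 = 4.842 mg/L.

4.84 mg/L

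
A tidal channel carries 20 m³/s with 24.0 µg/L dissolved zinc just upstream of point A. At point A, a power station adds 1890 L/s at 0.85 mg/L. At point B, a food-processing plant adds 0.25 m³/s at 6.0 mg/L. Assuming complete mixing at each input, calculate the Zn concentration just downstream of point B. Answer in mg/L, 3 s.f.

24.0 µg/L = 0.024 mg/L.
1890 L/s = 1.89 m³/s.
After input A: C = (20·0.024 + 1.89·0.85) / 21.89 = 0.09532 mg/L.
After input B: C = (21.89·0.09532 + 0.25·6) / 22.14 = 0.162 mg/L.

0.162 mg/L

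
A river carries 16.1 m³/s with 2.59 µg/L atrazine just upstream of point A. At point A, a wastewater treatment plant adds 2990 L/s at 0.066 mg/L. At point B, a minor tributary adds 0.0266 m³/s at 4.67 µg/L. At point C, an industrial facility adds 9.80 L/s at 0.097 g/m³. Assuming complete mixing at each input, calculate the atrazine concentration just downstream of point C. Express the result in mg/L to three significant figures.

0.0126 mg/L

2.59 µg/L = 0.00259 mg/L.
2990 L/s = 2.99 m³/s.
After input A: C = (16.1·0.00259 + 2.99·0.066) / 19.09 = 0.01252 mg/L.
4.67 µg/L = 0.00467 mg/L.
After input B: C = (19.09·0.01252 + 0.0266·0.00467) / 19.12 = 0.01251 mg/L.
9.80 L/s = 0.0098 m³/s.
After input C: C = (19.12·0.01251 + 0.0098·0.097) / 19.13 = 0.01255 mg/L.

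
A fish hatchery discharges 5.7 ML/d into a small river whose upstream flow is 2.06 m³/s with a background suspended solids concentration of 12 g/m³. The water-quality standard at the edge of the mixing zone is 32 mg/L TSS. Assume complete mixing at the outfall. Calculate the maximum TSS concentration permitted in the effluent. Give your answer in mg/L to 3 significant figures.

657 mg/L

5.7 ML/d = 0.06597 m³/s.
Mass balance: 32·2.126 = 0.06597·Cₑ + 2.06·12.
Cₑ = (68.03 − 24.72) / 0.06597 = 656.5 mg/L.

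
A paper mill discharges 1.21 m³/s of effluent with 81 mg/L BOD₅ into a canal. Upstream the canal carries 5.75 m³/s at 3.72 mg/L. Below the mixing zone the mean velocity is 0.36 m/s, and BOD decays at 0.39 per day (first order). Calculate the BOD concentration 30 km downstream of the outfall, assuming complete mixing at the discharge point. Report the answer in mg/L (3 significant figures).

11.8 mg/L

After complete mixing, C₀ = (1.21·81 + 5.75·3.72) / 6.96 = 17.16 mg/L.
Travel time t = 3e+04 m / 0.36 m/s = 8.333e+04 s = 0.9645 d.
C = 17.16·exp(−0.39·0.9645) = 17.16·0.6865 = 11.78 mg/L.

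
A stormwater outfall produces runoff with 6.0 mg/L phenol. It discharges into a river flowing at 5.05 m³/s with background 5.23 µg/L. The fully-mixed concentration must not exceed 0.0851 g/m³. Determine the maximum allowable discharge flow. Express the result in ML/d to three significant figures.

5.23 µg/L = 0.00523 mg/L.
Mass balance at complete mixing: C_std·(Q_w + Q_r) = Q_w·C_e + Q_r·C_b.
Rearranging, Q_w = Q_r·(C_std − C_b)/(C_e − C_std) = 5.05·(0.0851 − 0.00523) / (6 − 0.0851) = 0.06819 m³/s.
= 5.892 ML/d.

5.89 ML/d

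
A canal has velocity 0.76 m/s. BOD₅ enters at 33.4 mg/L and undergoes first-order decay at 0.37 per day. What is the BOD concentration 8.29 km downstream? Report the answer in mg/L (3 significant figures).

31.9 mg/L

Travel time t = 8.29 km / 0.76 m/s = 8290/0.76 = 1.091e+04 s = 0.1262 d.
First-order decay: C = 33.4·exp(−0.37·0.1262) = 33.4·0.9544 = 31.88 mg/L.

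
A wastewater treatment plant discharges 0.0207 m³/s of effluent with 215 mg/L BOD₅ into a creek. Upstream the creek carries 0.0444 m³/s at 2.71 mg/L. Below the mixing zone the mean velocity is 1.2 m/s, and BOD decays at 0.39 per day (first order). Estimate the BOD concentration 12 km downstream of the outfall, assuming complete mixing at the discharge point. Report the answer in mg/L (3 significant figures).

After complete mixing, C₀ = (0.0207·215 + 0.0444·2.71) / 0.0651 = 70.21 mg/L.
Travel time t = 1.2e+04 m / 1.2 m/s = 1e+04 s = 0.1157 d.
C = 70.21·exp(−0.39·0.1157) = 70.21·0.9559 = 67.11 mg/L.

67.1 mg/L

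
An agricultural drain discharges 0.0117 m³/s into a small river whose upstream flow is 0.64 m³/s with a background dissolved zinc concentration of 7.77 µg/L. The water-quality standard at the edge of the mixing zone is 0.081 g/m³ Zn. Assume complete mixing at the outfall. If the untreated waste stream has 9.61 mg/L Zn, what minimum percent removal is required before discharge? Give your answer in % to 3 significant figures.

7.77 µg/L = 0.00777 mg/L.
Mass balance: 0.081·0.6517 = 0.0117·Cₑ + 0.64·0.00777.
Cₑ = (0.05279 − 0.004973) / 0.0117 = 4.087 mg/L.
Required removal = 1 − 4.087/9.61 = 57.47 %.

57.5 %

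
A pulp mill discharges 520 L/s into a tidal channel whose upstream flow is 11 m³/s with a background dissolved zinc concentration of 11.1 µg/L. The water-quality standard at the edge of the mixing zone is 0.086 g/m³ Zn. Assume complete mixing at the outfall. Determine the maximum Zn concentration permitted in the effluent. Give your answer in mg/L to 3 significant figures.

1.67 mg/L

520 L/s = 0.52 m³/s.
11.1 µg/L = 0.0111 mg/L.
Mass balance: 0.086·11.52 = 0.52·Cₑ + 11·0.0111.
Cₑ = (0.9907 − 0.1221) / 0.52 = 1.67 mg/L.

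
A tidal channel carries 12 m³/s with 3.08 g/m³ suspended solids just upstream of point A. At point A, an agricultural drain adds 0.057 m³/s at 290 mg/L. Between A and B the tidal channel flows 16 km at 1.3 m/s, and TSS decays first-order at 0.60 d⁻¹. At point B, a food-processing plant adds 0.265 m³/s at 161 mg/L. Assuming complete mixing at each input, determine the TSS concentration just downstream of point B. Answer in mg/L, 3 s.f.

After input A: C = (12·3.08 + 0.057·290) / 12.06 = 4.436 mg/L.
Over the 16 km reach to input B (t = 1.231e+04 s = 0.1425 d), decay gives C = 4.436·exp(−0.60·0.1425) = 4.073 mg/L.
After input B: C = (12.06·4.073 + 0.265·161) / 12.32 = 7.448 mg/L.

7.45 mg/L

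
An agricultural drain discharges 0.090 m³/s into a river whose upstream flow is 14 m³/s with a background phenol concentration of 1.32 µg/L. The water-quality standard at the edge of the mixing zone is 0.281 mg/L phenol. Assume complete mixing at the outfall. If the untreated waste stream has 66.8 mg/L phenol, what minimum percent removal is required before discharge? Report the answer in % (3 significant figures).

34.5 %

1.32 µg/L = 0.00132 mg/L.
Mass balance: 0.281·14.09 = 0.09·Cₑ + 14·0.00132.
Cₑ = (3.959 − 0.01848) / 0.09 = 43.79 mg/L.
Required removal = 1 − 43.79/66.8 = 34.45 %.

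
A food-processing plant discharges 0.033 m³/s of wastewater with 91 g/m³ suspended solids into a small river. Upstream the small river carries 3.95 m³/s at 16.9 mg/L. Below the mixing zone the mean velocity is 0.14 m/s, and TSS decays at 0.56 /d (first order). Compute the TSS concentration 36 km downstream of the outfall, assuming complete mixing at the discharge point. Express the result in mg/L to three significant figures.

3.31 mg/L

After complete mixing, C₀ = (0.033·91 + 3.95·16.9) / 3.983 = 17.51 mg/L.
Travel time t = 3.6e+04 m / 0.14 m/s = 2.571e+05 s = 2.976 d.
C = 17.51·exp(−0.56·2.976) = 17.51·0.1889 = 3.308 mg/L.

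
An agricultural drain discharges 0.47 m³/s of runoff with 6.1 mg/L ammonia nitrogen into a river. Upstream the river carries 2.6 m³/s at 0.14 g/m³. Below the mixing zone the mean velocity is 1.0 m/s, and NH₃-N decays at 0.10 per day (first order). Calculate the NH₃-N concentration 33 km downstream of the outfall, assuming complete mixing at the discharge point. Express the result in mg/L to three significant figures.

After complete mixing, C₀ = (0.47·6.1 + 2.6·0.14) / 3.07 = 1.052 mg/L.
Travel time t = 3.3e+04 m / 1.0 m/s = 3.3e+04 s = 0.3819 d.
C = 1.052·exp(−0.10·0.3819) = 1.052·0.9625 = 1.013 mg/L.

1.01 mg/L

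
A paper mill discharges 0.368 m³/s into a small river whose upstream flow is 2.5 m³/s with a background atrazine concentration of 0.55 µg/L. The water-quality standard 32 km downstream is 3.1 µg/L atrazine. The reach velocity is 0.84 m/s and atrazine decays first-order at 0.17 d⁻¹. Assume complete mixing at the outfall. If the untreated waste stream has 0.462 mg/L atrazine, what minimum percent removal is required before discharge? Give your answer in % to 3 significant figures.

0.55 µg/L = 0.00055 mg/L.
3.1 µg/L = 0.0031 mg/L.
Travel time to the compliance point: t = 3.2e+04/0.84 = 3.81e+04 s = 0.4409 d; decay factor exp(−0.17·0.4409) = 0.9278.
So the concentration just after mixing may be at most 0.0031/0.9278 = 0.003341 mg/L.
Mass balance: 0.003341·2.868 = 0.368·Cₑ + 2.5·0.00055.
Cₑ = (0.009583 − 0.001375) / 0.368 = 0.0223 mg/L.
Required removal = 1 − 0.0223/0.462 = 95.17 %.

95.2 %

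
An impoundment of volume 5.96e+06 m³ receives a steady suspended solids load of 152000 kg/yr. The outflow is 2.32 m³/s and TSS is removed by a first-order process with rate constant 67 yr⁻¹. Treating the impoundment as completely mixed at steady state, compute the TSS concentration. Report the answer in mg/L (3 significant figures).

0.322 mg/L

Outflow Q = 2.32 m³/s × 3.156e+07 s/yr = 7.321e+07 m³/yr.
Steady-state CSTR mass balance: W = Q·C + k·V·C, so C = W/(Q + kV).
Q + kV = 7.321e+07 + 67·5.96e+06 = 4.725e+08 m³/yr.
C = 152000/4.725e+08 = 0.0003217 kg/m³ = 0.3217 mg/L.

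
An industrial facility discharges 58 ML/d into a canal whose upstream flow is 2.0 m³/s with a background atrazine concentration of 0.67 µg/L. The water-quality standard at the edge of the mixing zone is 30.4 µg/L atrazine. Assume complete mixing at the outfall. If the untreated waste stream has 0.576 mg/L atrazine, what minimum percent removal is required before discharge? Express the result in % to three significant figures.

79.3 %

58 ML/d = 0.6713 m³/s.
0.67 µg/L = 0.00067 mg/L.
30.4 µg/L = 0.0304 mg/L.
Mass balance: 0.0304·2.671 = 0.6713·Cₑ + 2·0.00067.
Cₑ = (0.08121 − 0.00134) / 0.6713 = 0.119 mg/L.
Required removal = 1 − 0.119/0.576 = 79.34 %.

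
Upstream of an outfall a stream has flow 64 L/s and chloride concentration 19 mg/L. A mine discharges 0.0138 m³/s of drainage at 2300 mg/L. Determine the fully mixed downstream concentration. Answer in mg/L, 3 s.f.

424 mg/L

64 L/s = 0.064 m³/s.
Flow-weighted mixing gives C = (0.0138·2300 + 0.064·19) / (0.0138 + 0.064) = 32.96/0.0778 = 423.6 mg/L.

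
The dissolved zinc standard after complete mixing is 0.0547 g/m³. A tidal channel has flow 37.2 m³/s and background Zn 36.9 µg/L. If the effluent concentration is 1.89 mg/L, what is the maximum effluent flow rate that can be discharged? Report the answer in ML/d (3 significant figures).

31.2 ML/d

36.9 µg/L = 0.0369 mg/L.
Mass balance at complete mixing: C_std·(Q_w + Q_r) = Q_w·C_e + Q_r·C_b.
Rearranging, Q_w = Q_r·(C_std − C_b)/(C_e − C_std) = 37.2·(0.0547 − 0.0369) / (1.89 − 0.0547) = 0.3608 m³/s.
= 31.17 ML/d.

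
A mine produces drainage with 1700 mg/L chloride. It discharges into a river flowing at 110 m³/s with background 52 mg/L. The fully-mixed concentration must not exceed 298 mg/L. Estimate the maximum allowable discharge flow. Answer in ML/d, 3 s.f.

1670 ML/d

Mass balance at complete mixing: C_std·(Q_w + Q_r) = Q_w·C_e + Q_r·C_b.
Rearranging, Q_w = Q_r·(C_std − C_b)/(C_e − C_std) = 110·(298 − 52) / (1700 − 298) = 19.3 m³/s.
= 1668 ML/d.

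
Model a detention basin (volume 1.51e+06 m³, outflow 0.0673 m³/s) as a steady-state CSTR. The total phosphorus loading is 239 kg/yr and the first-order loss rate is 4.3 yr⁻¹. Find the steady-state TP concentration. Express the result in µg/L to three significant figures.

27.7 µg/L

Outflow Q = 0.0673 m³/s × 3.156e+07 s/yr = 2.124e+06 m³/yr.
Steady-state CSTR mass balance: W = Q·C + k·V·C, so C = W/(Q + kV).
Q + kV = 2.124e+06 + 4.3·1.51e+06 = 8.617e+06 m³/yr.
C = 239/8.617e+06 = 2.774e-05 kg/m³ = 0.02774 mg/L = 27.74 µg/L.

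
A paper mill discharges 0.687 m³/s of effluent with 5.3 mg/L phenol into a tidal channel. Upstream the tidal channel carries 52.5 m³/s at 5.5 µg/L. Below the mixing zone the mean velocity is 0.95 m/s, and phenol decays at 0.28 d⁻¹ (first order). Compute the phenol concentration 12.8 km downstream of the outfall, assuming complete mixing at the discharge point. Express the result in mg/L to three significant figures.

5.5 µg/L = 0.0055 mg/L.
After complete mixing, C₀ = (0.687·5.3 + 52.5·0.0055) / 53.19 = 0.07389 mg/L.
Travel time t = 1.28e+04 m / 0.95 m/s = 1.347e+04 s = 0.1559 d.
C = 0.07389·exp(−0.28·0.1559) = 0.07389·0.9573 = 0.07073 mg/L.

0.0707 mg/L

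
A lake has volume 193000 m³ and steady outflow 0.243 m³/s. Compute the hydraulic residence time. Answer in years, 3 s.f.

Q = 0.243 m³/s × 3.156e+07 s/yr = 7.668e+06 m³/yr.
Hydraulic residence time τ = V/Q = 193000/7.668e+06 = 0.02517 yr.

0.0252 yr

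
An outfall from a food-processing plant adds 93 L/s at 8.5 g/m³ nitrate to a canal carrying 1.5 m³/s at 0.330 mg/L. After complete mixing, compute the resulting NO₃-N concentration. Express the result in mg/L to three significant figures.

93 L/s = 0.093 m³/s.
By mass balance at complete mixing, C = (0.093·8.5 + 1.5·0.33) / (0.093 + 1.5) = 1.285/1.593 = 0.807 mg/L.

0.807 mg/L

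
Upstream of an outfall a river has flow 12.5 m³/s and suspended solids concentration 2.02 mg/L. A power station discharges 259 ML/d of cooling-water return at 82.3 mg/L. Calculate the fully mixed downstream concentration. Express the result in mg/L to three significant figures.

259 ML/d = 2.998 m³/s.
Flow-weighted mixing gives C = (2.998·82.3 + 12.5·2.02) / (2.998 + 12.5) = 272/15.5 = 17.55 mg/L.

17.5 mg/L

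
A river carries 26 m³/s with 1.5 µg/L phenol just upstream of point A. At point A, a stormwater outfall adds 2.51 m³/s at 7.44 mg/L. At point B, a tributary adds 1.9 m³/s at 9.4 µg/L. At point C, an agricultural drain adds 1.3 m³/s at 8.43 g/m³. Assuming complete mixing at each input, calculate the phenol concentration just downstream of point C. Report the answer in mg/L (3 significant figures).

1.5 µg/L = 0.0015 mg/L.
After input A: C = (26·0.0015 + 2.51·7.44) / 28.51 = 0.6564 mg/L.
9.4 µg/L = 0.0094 mg/L.
After input B: C = (28.51·0.6564 + 1.9·0.0094) / 30.41 = 0.616 mg/L.
After input C: C = (30.41·0.616 + 1.3·8.43) / 31.71 = 0.9363 mg/L.

0.936 mg/L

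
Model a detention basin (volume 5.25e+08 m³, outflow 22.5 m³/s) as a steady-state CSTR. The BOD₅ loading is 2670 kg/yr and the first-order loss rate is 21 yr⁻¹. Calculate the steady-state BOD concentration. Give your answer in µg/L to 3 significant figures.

Outflow Q = 22.5 m³/s × 3.156e+07 s/yr = 7.1e+08 m³/yr.
Steady-state CSTR mass balance: W = Q·C + k·V·C, so C = W/(Q + kV).
Q + kV = 7.1e+08 + 21·5.25e+08 = 1.174e+10 m³/yr.
C = 2670/1.174e+10 = 2.275e-07 kg/m³ = 0.0002275 mg/L = 0.2275 µg/L.

0.228 µg/L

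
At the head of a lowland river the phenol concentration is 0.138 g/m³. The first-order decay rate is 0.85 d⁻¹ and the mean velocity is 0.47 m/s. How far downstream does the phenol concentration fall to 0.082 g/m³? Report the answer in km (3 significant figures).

From C = C₀·e^(−kt), t = ln(C₀/C)/k = ln(0.138/0.082)/0.85 = 0.5205/0.85 = 0.6124 d.
Distance = v·t = 0.47 m/s × 5.291e+04 s = 2.487e+04 m = 24.87 km.

24.9 km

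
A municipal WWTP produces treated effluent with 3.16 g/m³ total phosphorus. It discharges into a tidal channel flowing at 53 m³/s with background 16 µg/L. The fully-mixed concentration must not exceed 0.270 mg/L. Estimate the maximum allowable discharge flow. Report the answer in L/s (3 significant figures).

16 µg/L = 0.016 mg/L.
Mass balance at complete mixing: C_std·(Q_w + Q_r) = Q_w·C_e + Q_r·C_b.
Rearranging, Q_w = Q_r·(C_std − C_b)/(C_e − C_std) = 53·(0.27 − 0.016) / (3.16 − 0.27) = 4.658 m³/s.
= 4658 L/s.

4660 L/s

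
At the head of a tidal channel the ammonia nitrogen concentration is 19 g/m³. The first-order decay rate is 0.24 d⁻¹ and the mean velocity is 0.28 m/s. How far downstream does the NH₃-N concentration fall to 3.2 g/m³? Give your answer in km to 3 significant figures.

180 km

From C = C₀·e^(−kt), t = ln(C₀/C)/k = ln(19/3.2)/0.24 = 1.781/0.24 = 7.422 d.
Distance = v·t = 0.28 m/s × 6.413e+05 s = 1.796e+05 m = 179.6 km.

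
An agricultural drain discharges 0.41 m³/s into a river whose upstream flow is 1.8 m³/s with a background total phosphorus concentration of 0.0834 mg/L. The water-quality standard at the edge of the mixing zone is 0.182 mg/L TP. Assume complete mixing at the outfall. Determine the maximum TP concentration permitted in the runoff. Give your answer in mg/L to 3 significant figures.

0.615 mg/L

Mass balance: 0.182·2.21 = 0.41·Cₑ + 1.8·0.0834.
Cₑ = (0.4022 − 0.1501) / 0.41 = 0.6149 mg/L.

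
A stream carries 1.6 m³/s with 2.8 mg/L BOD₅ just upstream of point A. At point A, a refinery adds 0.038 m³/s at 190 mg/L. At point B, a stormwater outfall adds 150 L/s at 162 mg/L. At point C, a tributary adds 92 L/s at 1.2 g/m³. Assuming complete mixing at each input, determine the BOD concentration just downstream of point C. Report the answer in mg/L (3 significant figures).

After input A: C = (1.6·2.8 + 0.038·190) / 1.638 = 7.143 mg/L.
150 L/s = 0.15 m³/s.
After input B: C = (1.638·7.143 + 0.15·162) / 1.788 = 20.13 mg/L.
92 L/s = 0.092 m³/s.
After input C: C = (1.788·20.13 + 0.092·1.2) / 1.88 = 19.21 mg/L.

19.2 mg/L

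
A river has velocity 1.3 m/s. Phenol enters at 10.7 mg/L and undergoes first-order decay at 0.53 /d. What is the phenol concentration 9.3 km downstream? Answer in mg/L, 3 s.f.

Travel time t = 9.3 km / 1.3 m/s = 9300/1.3 = 7154 s = 0.0828 d.
First-order decay: C = 10.7·exp(−0.53·0.0828) = 10.7·0.9571 = 10.24 mg/L.

10.2 mg/L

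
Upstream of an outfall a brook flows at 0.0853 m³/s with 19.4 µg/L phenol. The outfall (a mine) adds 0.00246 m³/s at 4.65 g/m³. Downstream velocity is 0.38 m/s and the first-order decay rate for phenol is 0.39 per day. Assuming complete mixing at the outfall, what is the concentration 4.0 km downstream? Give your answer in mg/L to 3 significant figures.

0.142 mg/L

19.4 µg/L = 0.0194 mg/L.
After complete mixing, C₀ = (0.00246·4.65 + 0.0853·0.0194) / 0.08776 = 0.1492 mg/L.
Travel time t = 4000 m / 0.38 m/s = 1.053e+04 s = 0.1218 d.
C = 0.1492·exp(−0.39·0.1218) = 0.1492·0.9536 = 0.1423 mg/L.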